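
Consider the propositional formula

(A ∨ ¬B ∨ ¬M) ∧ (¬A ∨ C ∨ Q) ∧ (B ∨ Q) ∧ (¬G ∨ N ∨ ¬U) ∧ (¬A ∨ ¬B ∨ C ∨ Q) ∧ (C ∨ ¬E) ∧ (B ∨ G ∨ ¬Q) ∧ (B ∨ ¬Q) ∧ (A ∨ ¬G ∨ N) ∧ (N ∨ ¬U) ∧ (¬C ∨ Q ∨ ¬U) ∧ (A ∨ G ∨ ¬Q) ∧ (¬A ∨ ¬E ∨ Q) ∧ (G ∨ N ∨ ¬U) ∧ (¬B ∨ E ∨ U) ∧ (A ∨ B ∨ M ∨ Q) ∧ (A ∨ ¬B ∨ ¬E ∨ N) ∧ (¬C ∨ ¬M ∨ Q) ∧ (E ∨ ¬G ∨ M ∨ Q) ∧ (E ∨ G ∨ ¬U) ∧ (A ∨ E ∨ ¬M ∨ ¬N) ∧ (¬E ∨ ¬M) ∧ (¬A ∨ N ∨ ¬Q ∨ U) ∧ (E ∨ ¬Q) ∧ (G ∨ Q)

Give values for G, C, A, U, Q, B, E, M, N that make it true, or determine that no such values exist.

G=F, C=T, A=T, U=F, Q=T, B=T, E=T, M=F, N=T

Set G = False.
  then (G ∨ Q) forces Q = True.
  then (B ∨ G ∨ ¬Q) forces B = True.
  then (A ∨ G ∨ ¬Q) forces A = True.
  then (E ∨ ¬Q) forces E = True.
  then (C ∨ ¬E) forces C = True.
  then (¬E ∨ ¬M) forces M = False.
Set U = False.
  then (¬A ∨ N ∨ ¬Q ∨ U) forces N = True.
All clauses satisfied.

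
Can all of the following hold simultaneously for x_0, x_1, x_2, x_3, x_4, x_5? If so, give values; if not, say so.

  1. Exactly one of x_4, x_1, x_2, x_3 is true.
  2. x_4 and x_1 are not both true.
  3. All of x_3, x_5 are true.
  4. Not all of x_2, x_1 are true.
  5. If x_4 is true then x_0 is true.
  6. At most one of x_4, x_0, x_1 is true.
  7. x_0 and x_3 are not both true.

x_0 = False, x_1 = False, x_2 = False, x_3 = True, x_4 = False, x_5 = True

  (1) {x_4, x_1, x_2, x_3}: 1 true — exactly one ✓
  (2) x_4=F, x_1=F — not both ✓
  (3) {x_3, x_5}: all 2 true ✓
  (4) {x_2, x_1}: 0/2 true — not all ✓
  (5) x_4=F ⇒ x_0: vacuous ✓
  (6) {x_4, x_0, x_1}: 0 true — at most one ✓
  (7) x_0=F, x_3=T — not both ✓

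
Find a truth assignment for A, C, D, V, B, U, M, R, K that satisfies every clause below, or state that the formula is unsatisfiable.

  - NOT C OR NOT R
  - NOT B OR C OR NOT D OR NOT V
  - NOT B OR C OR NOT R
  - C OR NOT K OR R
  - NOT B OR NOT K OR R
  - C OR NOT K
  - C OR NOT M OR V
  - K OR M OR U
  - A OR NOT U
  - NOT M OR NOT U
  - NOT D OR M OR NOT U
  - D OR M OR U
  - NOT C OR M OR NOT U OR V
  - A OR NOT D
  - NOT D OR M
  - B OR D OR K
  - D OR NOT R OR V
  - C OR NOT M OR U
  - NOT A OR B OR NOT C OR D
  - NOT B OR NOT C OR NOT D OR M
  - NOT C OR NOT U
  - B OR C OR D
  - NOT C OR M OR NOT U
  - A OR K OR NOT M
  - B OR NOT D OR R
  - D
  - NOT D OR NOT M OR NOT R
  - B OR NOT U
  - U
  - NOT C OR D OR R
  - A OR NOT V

The formula is unsatisfiable.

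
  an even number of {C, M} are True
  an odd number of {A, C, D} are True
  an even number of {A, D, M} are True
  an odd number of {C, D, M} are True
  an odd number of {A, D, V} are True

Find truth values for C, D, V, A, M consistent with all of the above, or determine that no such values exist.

Unsatisfiable

Adding constraints 1, 2, 3 mod 2: every variable appears an even number of times on the left, so the left side is 0.
But the right sides sum to 1 (mod 2). 0 ≠ 1 — the system is inconsistent.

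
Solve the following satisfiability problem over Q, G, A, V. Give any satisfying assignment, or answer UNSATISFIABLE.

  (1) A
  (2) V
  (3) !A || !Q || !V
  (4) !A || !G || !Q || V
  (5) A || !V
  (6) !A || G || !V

Q = False, G = True, A = True, V = True

Unit clause (A) forces A = True.
Unit clause (V) forces V = True.
In (!A || !Q || !V) only !Q is left, so Q = False.
In (!A || G || !V) only G is left, so G = True.
Check each clause:
  (A): A holds.
  (V): V holds.
  (!A || !Q || !V): !Q holds.
  (!A || !G || !Q || V): !Q holds.
  (A || !V): A holds.
  (!A || G || !V): G holds.
All clauses satisfied.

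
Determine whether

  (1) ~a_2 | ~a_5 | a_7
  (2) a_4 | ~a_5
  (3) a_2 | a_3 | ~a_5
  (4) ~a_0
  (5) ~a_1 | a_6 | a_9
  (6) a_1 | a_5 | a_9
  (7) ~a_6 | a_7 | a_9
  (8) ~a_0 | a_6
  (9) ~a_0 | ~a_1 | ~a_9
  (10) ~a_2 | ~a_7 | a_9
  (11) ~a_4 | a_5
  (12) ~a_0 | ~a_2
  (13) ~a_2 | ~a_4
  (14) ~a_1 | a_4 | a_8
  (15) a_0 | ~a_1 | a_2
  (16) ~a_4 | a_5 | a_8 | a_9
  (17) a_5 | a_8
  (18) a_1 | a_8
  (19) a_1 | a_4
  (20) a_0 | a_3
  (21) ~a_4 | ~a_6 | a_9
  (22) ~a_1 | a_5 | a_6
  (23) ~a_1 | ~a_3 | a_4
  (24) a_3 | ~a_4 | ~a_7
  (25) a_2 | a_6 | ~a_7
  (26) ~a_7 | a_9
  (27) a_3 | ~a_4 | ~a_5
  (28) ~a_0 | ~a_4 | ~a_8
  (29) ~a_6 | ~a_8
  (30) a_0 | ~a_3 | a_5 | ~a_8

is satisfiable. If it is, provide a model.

a_0=F, a_1=F, a_2=F, a_3=T, a_4=T, a_5=T, a_6=F, a_7=F, a_8=T, a_9=F

Unit clause (~a_0) forces a_0 = False.
In (a_0 | a_3) only a_3 is left, so a_3 = True.
Set a_1 = False.
  then (a_1 | a_8) forces a_8 = True.
  then (a_1 | a_4) forces a_4 = True.
  then (~a_6 | ~a_8) forces a_6 = False.
  then (a_0 | ~a_3 | a_5 | ~a_8) forces a_5 = True.
  then (~a_2 | ~a_4) forces a_2 = False.
  then (a_2 | a_6 | ~a_7) forces a_7 = False.
Set a_9 = False.
All clauses satisfied.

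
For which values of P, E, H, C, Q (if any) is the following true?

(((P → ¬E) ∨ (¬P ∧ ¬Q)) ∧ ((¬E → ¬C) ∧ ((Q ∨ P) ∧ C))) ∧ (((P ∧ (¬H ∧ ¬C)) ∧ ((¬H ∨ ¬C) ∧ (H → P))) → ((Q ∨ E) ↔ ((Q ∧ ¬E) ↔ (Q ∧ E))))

P: False; E: True; H: True; C: True; Q: True

  ((P → ¬E) ∨ (¬P ∧ ¬Q)) ∧ ((¬E → ¬C) ∧ ((Q ∨ P) ∧ C)) = True
    (P → ¬E) ∨ (¬P ∧ ¬Q) = True
      P → ¬E = True
        ¬E = False
      ¬P ∧ ¬Q = False
        ¬P = True
        ¬Q = False
    (¬E → ¬C) ∧ ((Q ∨ P) ∧ C) = True
      ¬E → ¬C = True
        ¬E = False
        ¬C = False
      (Q ∨ P) ∧ C = True
        Q ∨ P = True
  ((P ∧ (¬H ∧ ¬C)) ∧ ((¬H ∨ ¬C) ∧ (H → P))) → ((Q ∨ E) ↔ ((Q ∧ ¬E) ↔ (Q ∧ E))) = True
    (P ∧ (¬H ∧ ¬C)) ∧ ((¬H ∨ ¬C) ∧ (H → P)) = False
      P ∧ (¬H ∧ ¬C) = False
        ¬H ∧ ¬C = False
          ¬H = False
          ¬C = False
      (¬H ∨ ¬C) ∧ (H → P) = False
        ¬H ∨ ¬C = False
          ¬H = False
          ¬C = False
        H → P = False
    (Q ∨ E) ↔ ((Q ∧ ¬E) ↔ (Q ∧ E)) = False
      Q ∨ E = True
      (Q ∧ ¬E) ↔ (Q ∧ E) = False
        Q ∧ ¬E = False
          ¬E = False
        Q ∧ E = True
Both conjuncts True, so the formula holds.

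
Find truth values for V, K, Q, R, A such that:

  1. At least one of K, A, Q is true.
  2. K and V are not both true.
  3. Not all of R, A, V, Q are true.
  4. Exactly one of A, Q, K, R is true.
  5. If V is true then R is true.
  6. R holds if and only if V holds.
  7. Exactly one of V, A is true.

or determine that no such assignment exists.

V = False, K = False, Q = False, R = False, A = True

  (1) {K, A, Q}: 1 true — at least one ✓
  (2) K=F, V=F — not both ✓
  (3) {R, A, V, Q}: 1/4 true — not all ✓
  (4) {A, Q, K, R}: 1 true — exactly one ✓
  (5) V=F ⇒ R: vacuous ✓
  (6) R=F, V=F — same ✓
  (7) {V, A}: 1 true — exactly one ✓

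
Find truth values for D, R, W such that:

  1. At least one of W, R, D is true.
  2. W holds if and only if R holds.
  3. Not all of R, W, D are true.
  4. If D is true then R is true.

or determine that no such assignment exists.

D = False, R = True, W = True

  (1) {W, R, D}: 2 true — at least one ✓
  (2) W=T, R=T — same ✓
  (3) {R, W, D}: 2/3 true — not all ✓
  (4) D=F ⇒ R: vacuous ✓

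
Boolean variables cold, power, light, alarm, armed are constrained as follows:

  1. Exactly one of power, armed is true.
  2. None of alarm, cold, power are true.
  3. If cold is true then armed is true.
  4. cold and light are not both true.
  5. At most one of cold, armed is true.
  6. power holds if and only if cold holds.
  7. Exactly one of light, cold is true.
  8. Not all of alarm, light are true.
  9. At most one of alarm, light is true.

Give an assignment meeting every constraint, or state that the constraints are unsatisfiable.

cold = False, power = False, light = True, alarm = False, armed = True

  (1) {power, armed}: 1 true — exactly one ✓
  (2) {alarm, cold, power}: 0 true — none ✓
  (3) cold=F ⇒ armed: vacuous ✓
  (4) cold=F, light=T — not both ✓
  (5) {cold, armed}: 1 true — at most one ✓
  (6) power=F, cold=F — same ✓
  (7) {light, cold}: 1 true — exactly one ✓
  (8) {alarm, light}: 1/2 true — not all ✓
  (9) {alarm, light}: 1 true — at most one ✓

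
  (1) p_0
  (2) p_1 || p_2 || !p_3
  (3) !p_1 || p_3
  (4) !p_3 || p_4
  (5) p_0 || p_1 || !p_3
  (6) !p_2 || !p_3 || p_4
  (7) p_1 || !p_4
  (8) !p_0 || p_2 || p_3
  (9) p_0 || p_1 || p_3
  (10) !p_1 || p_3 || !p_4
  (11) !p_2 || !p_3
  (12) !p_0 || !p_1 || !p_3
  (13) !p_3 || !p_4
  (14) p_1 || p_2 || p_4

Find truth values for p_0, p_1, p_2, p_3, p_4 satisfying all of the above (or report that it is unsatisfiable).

p_0 = True, p_1 = False, p_2 = True, p_3 = False, p_4 = False

Unit clause (p_0) forces p_0 = True.
Try p_1 = True:
  (!p_1 || p_3) forces p_3 = True.
  clause (!p_0 || !p_1 || !p_3) is falsified — backtrack.
So p_1 = False.
  then (p_1 || !p_4) forces p_4 = False.
  then (p_1 || p_2 || p_4) forces p_2 = True.
  then (!p_3 || p_4) forces p_3 = False.
All clauses satisfied.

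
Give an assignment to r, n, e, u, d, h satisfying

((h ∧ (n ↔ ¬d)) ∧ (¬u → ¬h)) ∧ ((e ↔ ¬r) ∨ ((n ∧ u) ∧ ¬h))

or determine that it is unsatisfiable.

r: True, n: True, e: False, u: True, d: False, h: True

  (h ∧ (n ↔ ¬d)) ∧ (¬u → ¬h) = True
    h ∧ (n ↔ ¬d) = True
      n ↔ ¬d = True
        ¬d = True
    ¬u → ¬h = True
      ¬u = False
      ¬h = False
  (e ↔ ¬r) ∨ ((n ∧ u) ∧ ¬h) = True
    e ↔ ¬r = True
      ¬r = False
    (n ∧ u) ∧ ¬h = False
      n ∧ u = True
      ¬h = False
Both conjuncts True, so the formula holds.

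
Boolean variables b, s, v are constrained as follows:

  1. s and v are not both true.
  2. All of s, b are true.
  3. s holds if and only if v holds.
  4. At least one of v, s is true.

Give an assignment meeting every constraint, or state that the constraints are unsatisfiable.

Case s = True:
  (1) with s=T forces v = False.
  Constraint (3) is violated (s=T, v=F) — contradiction.
Case s = False:
  Constraint (2) is violated (s=F) — contradiction.
Both cases fail — unsatisfiable.

Unsatisfiable — no assignment works.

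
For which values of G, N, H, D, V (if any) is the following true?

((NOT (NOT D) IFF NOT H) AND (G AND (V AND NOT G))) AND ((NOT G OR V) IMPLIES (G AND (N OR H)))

Case G = True: the conjunct NOT G is False.
Case G = False: the conjunct G is False.
Both cases fail — unsatisfiable.

Unsatisfiable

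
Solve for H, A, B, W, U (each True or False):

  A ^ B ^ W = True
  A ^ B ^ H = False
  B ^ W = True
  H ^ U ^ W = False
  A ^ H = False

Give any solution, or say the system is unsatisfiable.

H = False; A = False; B = False; W = True; U = True

A ^ B ^ W = F ^ F ^ T = True ✓
A ^ B ^ H = F ^ F ^ F = False ✓
B ^ W = F ^ T = True ✓
H ^ U ^ W = F ^ T ^ T = False ✓
A ^ H = F ^ F = False ✓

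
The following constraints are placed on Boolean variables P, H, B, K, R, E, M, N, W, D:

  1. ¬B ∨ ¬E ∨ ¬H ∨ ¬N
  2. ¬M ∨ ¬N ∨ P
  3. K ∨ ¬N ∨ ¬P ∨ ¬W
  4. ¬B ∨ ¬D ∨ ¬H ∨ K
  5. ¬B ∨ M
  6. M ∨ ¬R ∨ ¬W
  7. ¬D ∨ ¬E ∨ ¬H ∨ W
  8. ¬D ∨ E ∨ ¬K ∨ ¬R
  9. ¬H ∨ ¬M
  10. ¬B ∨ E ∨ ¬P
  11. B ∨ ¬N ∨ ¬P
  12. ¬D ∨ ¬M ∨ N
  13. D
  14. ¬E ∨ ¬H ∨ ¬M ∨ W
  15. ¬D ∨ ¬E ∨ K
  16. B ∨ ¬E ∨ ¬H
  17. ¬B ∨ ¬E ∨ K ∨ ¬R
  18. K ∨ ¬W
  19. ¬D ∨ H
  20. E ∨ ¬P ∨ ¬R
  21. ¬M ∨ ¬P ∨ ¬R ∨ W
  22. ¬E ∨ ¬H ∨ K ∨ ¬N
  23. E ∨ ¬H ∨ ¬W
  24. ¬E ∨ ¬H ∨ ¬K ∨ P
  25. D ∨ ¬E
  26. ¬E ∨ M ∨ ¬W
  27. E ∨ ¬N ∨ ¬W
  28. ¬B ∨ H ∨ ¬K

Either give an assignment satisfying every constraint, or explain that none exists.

Unit clause (D) forces D = True.
In (¬D ∨ H) only H is left, so H = True.
In (¬H ∨ ¬M) only ¬M is left, so M = False.
In (¬B ∨ M) only ¬B is left, so B = False.
In (B ∨ ¬E ∨ ¬H) only ¬E is left, so E = False.
In (E ∨ ¬H ∨ ¬W) only ¬W is left, so W = False.
Set P = False.
Set K = True.
  then (¬D ∨ E ∨ ¬K ∨ ¬R) forces R = False.
Set N = False.
All clauses satisfied.

P = False, H = True, B = False, K = True, R = False, E = False, M = False, N = False, W = False, D = True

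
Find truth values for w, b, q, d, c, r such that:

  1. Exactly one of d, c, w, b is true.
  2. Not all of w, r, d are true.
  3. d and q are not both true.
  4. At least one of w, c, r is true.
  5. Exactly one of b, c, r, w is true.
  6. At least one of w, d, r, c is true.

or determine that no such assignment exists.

w = True, b = False, q = False, d = False, c = False, r = False

  (1) {d, c, w, b}: 1 true — exactly one ✓
  (2) {w, r, d}: 1/3 true — not all ✓
  (3) d=F, q=F — not both ✓
  (4) {w, c, r}: 1 true — at least one ✓
  (5) {b, c, r, w}: 1 true — exactly one ✓
  (6) {w, d, r, c}: 1 true — at least one ✓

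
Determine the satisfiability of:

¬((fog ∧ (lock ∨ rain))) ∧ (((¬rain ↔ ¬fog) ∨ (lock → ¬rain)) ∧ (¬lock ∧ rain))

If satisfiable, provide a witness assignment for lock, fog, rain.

lock: False, fog: False, rain: True

  ¬((fog ∧ (lock ∨ rain))) = True
    fog ∧ (lock ∨ rain) = False
      lock ∨ rain = True
  ((¬rain ↔ ¬fog) ∨ (lock → ¬rain)) ∧ (¬lock ∧ rain) = True
    (¬rain ↔ ¬fog) ∨ (lock → ¬rain) = True
      ¬rain ↔ ¬fog = False
        ¬rain = False
        ¬fog = True
      lock → ¬rain = True
        ¬rain = False
    ¬lock ∧ rain = True
      ¬lock = True
Both conjuncts True, so the formula holds.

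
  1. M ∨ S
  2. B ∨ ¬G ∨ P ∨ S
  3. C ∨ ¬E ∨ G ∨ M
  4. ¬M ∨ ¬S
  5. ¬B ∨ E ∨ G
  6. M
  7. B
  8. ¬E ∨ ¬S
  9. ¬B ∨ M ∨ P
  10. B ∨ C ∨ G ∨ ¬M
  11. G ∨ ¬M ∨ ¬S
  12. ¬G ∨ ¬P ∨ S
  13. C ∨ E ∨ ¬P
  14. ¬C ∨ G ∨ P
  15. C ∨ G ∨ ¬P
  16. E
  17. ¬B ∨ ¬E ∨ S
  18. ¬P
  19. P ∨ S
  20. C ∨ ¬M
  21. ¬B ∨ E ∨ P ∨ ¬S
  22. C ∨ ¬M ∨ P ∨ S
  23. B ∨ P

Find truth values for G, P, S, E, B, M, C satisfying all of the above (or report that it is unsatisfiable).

Case P = True:
  Clause (¬P) is falsified — contradiction.
Case P = False:
  (M) forces M = True.
  (¬M ∨ ¬S) forces S = False.
  Clause (P ∨ S) is falsified — contradiction.
Both cases fail, so the formula is unsatisfiable.

The formula is unsatisfiable.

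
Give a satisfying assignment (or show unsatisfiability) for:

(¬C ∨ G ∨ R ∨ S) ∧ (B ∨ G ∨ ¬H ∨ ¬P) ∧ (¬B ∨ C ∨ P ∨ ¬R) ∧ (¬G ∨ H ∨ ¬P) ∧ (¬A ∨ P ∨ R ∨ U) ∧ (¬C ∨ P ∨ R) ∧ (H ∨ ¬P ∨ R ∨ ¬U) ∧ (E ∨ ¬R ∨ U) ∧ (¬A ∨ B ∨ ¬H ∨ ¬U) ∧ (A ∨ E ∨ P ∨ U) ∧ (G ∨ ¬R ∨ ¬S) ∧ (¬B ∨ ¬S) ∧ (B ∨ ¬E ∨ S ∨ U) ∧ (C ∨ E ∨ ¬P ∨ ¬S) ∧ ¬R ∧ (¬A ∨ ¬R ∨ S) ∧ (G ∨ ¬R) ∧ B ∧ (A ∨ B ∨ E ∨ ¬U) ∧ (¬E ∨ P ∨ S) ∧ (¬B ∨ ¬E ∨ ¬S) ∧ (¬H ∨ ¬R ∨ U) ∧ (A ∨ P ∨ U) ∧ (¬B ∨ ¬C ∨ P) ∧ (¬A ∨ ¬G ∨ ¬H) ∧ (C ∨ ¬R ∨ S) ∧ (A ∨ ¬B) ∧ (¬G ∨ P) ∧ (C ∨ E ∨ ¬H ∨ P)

H = True, S = False, P = True, C = False, U = False, A = True, E = False, G = False, R = False, B = True

Unit clause (¬R) forces R = False.
Unit clause (B) forces B = True.
In (A ∨ ¬B) only A is left, so A = True.
In (¬B ∨ ¬S) only ¬S is left, so S = False.
Set H = True.
  then (¬A ∨ ¬G ∨ ¬H) forces G = False.
  then (¬C ∨ G ∨ R ∨ S) forces C = False.
Try P = False:
  (¬A ∨ P ∨ R ∨ U) forces U = True.
  (¬E ∨ P ∨ S) forces E = False.
  clause (C ∨ E ∨ ¬H ∨ P) is falsified — backtrack.
So P = True.
Set U = False.
Set E = False.
All clauses satisfied.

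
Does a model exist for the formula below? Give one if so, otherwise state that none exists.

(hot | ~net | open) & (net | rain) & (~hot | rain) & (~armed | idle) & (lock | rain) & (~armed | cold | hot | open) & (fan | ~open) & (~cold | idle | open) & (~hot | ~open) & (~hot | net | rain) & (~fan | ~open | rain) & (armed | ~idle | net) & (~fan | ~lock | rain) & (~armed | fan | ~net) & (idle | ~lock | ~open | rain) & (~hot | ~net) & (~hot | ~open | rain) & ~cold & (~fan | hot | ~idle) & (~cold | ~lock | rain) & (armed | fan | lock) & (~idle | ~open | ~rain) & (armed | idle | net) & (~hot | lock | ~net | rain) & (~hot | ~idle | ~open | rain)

lock = True, idle = False, cold = False, net = True, armed = False, fan = True, open = True, rain = True, hot = False

Unit clause (~cold) forces cold = False.
Set lock = True.
Set idle = False.
  then (~armed | idle) forces armed = False.
  then (armed | idle | net) forces net = True.
  then (~hot | ~net) forces hot = False.
  then (hot | ~net | open) forces open = True.
  then (fan | ~open) forces fan = True.
  then (~fan | ~open | rain) forces rain = True.
All clauses satisfied.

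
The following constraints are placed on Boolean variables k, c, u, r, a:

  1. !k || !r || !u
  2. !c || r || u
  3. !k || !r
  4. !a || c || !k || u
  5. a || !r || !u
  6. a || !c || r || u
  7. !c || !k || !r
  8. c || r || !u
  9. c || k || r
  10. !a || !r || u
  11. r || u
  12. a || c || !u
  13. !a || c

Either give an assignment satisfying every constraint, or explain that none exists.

Set k = False.
Set c = True.
Set u = True.
Set r = False.
Set a = True.
All clauses satisfied.

k = False; c = True; u = True; r = False; a = True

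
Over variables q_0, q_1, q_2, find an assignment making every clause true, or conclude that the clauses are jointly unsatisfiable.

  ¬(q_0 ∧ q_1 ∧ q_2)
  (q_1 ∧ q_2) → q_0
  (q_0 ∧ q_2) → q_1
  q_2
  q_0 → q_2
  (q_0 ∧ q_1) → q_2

q_0: False, q_1: False, q_2: True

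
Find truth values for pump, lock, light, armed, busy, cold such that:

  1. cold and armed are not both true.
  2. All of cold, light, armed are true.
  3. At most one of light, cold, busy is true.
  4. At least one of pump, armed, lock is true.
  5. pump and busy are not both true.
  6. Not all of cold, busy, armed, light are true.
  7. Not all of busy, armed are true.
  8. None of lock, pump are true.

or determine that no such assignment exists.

Unsatisfiable — no assignment works.

Case light = True:
  (2) forces cold = True.
  Constraint (3) is violated (light=T, cold=T) — contradiction.
Case light = False:
  Constraint (2) is violated (light=F) — contradiction.
Both cases fail — unsatisfiable.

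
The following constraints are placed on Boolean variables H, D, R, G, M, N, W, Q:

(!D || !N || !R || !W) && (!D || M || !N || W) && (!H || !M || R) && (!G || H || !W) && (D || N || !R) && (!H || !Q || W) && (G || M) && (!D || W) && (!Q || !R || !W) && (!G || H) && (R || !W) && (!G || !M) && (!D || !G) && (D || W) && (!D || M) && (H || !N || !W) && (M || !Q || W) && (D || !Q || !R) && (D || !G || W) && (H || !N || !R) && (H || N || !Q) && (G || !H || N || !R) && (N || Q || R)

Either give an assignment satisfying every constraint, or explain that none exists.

H=F, D=T, R=T, G=F, M=T, N=F, W=T, Q=F

Set H = False.
  then (!G || H) forces G = False.
  then (G || M) forces M = True.
Try D = False:
  (D || W) forces W = True.
  (R || !W) forces R = True.
  (D || N || !R) forces N = True.
  clause (H || !N || !W) is falsified — backtrack.
So D = True.
  then (!D || W) forces W = True.
  then (R || !W) forces R = True.
  then (H || !N || !W) forces N = False.
  then (H || N || !Q) forces Q = False.
All clauses satisfied.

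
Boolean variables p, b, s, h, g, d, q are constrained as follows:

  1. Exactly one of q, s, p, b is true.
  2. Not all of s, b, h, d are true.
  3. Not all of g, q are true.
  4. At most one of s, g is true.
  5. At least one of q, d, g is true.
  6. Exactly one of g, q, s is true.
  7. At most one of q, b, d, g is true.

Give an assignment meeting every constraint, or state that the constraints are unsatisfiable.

p=F; b=F; s=T; h=T; g=F; d=T; q=F

  (1) {q, s, p, b}: 1 true — exactly one ✓
  (2) {s, b, h, d}: 3/4 true — not all ✓
  (3) {g, q}: 0/2 true — not all ✓
  (4) {s, g}: 1 true — at most one ✓
  (5) {q, d, g}: 1 true — at least one ✓
  (6) {g, q, s}: 1 true — exactly one ✓
  (7) {q, b, d, g}: 1 true — at most one ✓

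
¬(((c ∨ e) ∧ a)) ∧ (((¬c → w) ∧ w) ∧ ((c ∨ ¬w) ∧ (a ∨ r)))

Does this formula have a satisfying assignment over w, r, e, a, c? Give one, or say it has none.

w: True; r: True; e: False; a: False; c: True

  ¬(((c ∨ e) ∧ a)) = True
    (c ∨ e) ∧ a = False
      c ∨ e = True
  ((¬c → w) ∧ w) ∧ ((c ∨ ¬w) ∧ (a ∨ r)) = True
    (¬c → w) ∧ w = True
      ¬c → w = True
        ¬c = False
    (c ∨ ¬w) ∧ (a ∨ r) = True
      c ∨ ¬w = True
        ¬w = False
      a ∨ r = True
Both conjuncts True, so the formula holds.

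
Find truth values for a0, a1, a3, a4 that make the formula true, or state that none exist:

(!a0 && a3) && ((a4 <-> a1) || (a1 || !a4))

a0: False; a1: True; a3: True; a4: True

  !a0 && a3 = True
    !a0 = True
  (a4 <-> a1) || (a1 || !a4) = True
    a4 <-> a1 = True
    a1 || !a4 = True
      !a4 = False
Both conjuncts True, so the formula holds.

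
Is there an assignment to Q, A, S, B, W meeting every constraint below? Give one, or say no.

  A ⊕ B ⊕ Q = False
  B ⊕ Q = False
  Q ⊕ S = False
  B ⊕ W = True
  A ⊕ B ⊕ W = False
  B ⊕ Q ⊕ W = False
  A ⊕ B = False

No satisfying assignment exists.

Adding constraints 1, 2, 4, 5 mod 2: every variable appears an even number of times on the left, so the left side is 0.
But the right sides sum to 1 (mod 2). 0 ≠ 1 — the system is inconsistent.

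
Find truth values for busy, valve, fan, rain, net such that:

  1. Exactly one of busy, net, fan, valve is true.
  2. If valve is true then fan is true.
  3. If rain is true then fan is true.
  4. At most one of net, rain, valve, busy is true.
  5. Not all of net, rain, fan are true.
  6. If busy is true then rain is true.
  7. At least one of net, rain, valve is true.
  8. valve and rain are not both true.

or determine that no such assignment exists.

busy = False, valve = False, fan = True, rain = True, net = False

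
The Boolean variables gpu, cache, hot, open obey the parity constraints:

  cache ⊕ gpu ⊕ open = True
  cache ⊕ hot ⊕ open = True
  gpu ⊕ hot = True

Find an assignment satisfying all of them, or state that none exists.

Unsatisfiable

Adding constraints 1, 2, 3 mod 2: every variable appears an even number of times on the left, so the left side is 0.
But the right sides sum to 1 (mod 2). 0 ≠ 1 — the system is inconsistent.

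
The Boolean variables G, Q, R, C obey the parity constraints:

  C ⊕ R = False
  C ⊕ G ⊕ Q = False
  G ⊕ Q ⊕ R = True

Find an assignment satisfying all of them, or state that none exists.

Adding constraints 1, 2, 3 mod 2: every variable appears an even number of times on the left, so the left side is 0.
But the right sides sum to 1 (mod 2). 0 ≠ 1 — the system is inconsistent.

Unsatisfiable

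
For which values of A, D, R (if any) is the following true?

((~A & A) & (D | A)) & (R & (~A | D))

The formula is unsatisfiable.

Case A = True: the conjunct ~A is False.
Case A = False: the conjunct A is False.
Both cases fail — unsatisfiable.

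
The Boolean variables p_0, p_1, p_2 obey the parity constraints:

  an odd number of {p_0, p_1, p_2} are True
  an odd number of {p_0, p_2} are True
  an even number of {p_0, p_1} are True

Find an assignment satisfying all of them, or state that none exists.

p_0: False; p_1: False; p_2: True

{p_0, p_1, p_2}: 1 true → odd ✓
{p_0, p_2}: 1 true → odd ✓
{p_0, p_1}: 0 true → even ✓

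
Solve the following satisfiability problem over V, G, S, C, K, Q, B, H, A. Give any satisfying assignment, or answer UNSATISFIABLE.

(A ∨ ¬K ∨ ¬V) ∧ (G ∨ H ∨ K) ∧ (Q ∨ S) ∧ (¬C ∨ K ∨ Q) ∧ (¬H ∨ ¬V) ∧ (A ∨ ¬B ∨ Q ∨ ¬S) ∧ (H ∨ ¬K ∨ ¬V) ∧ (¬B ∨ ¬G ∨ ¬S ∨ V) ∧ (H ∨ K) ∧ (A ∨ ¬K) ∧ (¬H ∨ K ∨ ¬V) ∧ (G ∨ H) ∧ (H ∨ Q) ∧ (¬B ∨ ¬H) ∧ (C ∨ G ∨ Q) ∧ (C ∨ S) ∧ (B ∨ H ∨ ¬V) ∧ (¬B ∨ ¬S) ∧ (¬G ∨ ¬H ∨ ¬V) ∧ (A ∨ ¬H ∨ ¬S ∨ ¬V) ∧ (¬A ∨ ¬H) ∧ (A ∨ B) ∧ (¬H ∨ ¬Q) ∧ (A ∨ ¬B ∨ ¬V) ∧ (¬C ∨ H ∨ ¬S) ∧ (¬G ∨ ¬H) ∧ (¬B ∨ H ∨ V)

Set V = False.
Set G = True.
  then (¬G ∨ ¬H) forces H = False.
  then (¬B ∨ H ∨ V) forces B = False.
  then (H ∨ K) forces K = True.
  then (A ∨ ¬K) forces A = True.
  then (H ∨ Q) forces Q = True.
Set S = True.
  then (¬C ∨ H ∨ ¬S) forces C = False.
All clauses satisfied.

V = False; G = True; S = True; C = False; K = True; Q = True; B = False; H = False; A = True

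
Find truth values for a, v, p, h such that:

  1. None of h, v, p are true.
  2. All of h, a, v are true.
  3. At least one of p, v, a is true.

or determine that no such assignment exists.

Case v = True:
  Constraint (1) is violated (v=T) — contradiction.
Case v = False:
  Constraint (2) is violated (v=F) — contradiction.
Both cases fail — unsatisfiable.

Unsatisfiable — no assignment works.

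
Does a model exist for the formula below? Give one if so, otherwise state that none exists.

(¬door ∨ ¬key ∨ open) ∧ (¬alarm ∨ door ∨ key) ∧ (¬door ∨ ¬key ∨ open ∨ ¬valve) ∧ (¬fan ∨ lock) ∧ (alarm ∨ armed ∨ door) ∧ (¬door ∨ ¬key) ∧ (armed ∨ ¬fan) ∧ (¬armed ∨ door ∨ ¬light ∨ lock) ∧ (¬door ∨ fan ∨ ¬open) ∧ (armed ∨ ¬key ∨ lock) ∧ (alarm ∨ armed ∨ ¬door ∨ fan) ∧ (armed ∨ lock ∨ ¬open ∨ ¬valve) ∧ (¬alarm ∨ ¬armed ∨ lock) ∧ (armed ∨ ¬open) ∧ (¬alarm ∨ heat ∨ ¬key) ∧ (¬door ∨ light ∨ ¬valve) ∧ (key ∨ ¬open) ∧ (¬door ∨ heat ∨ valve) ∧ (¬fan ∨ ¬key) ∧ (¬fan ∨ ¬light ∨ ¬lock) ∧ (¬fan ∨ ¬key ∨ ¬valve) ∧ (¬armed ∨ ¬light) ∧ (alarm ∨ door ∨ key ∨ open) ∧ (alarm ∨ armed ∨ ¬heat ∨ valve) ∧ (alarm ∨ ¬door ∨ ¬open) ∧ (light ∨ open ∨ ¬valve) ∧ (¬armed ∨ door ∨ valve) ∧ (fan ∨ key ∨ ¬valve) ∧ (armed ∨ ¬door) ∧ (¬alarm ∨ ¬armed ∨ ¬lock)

Set light = True.
  then (¬armed ∨ ¬light) forces armed = False.
  then (armed ∨ ¬door) forces door = False.
  then (alarm ∨ armed ∨ door) forces alarm = True.
  then (armed ∨ ¬fan) forces fan = False.
  then (armed ∨ ¬open) forces open = False.
  then (¬alarm ∨ door ∨ key) forces key = True.
  then (armed ∨ ¬key ∨ lock) forces lock = True.
  then (¬alarm ∨ heat ∨ ¬key) forces heat = True.
Set valve = True.
All clauses satisfied.

light=T; door=F; alarm=T; valve=T; armed=F; heat=T; fan=F; open=F; lock=T; key=T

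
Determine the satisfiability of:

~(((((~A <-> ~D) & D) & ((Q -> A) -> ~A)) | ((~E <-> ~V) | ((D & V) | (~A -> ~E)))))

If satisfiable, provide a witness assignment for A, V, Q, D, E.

A=F, V=F, Q=F, D=T, E=T

  ~(((((~A <-> ~D) & D) & ((Q -> A) -> ~A)) | ((~E <-> ~V) | ((D & V) | (~A -> ~E))))) = True
    (((~A <-> ~D) & D) & ((Q -> A) -> ~A)) | ((~E <-> ~V) | ((D & V) | (~A -> ~E))) = False
      ((~A <-> ~D) & D) & ((Q -> A) -> ~A) = False
        (~A <-> ~D) & D = False
          ~A <-> ~D = False
            ~A = True
            ~D = False
        (Q -> A) -> ~A = True
          Q -> A = True
          ~A = True
      (~E <-> ~V) | ((D & V) | (~A -> ~E)) = False
        ~E <-> ~V = False
          ~E = False
          ~V = True
        (D & V) | (~A -> ~E) = False
          D & V = False
          ~A -> ~E = False
            ~A = True
            ~E = False
The formula evaluates to True.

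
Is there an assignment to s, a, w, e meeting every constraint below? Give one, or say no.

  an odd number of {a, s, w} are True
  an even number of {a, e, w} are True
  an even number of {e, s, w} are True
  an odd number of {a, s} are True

Adding constraints 2, 3, 4 mod 2: every variable appears an even number of times on the left, so the left side is 0.
But the right sides sum to 1 (mod 2). 0 ≠ 1 — the system is inconsistent.

Unsatisfiable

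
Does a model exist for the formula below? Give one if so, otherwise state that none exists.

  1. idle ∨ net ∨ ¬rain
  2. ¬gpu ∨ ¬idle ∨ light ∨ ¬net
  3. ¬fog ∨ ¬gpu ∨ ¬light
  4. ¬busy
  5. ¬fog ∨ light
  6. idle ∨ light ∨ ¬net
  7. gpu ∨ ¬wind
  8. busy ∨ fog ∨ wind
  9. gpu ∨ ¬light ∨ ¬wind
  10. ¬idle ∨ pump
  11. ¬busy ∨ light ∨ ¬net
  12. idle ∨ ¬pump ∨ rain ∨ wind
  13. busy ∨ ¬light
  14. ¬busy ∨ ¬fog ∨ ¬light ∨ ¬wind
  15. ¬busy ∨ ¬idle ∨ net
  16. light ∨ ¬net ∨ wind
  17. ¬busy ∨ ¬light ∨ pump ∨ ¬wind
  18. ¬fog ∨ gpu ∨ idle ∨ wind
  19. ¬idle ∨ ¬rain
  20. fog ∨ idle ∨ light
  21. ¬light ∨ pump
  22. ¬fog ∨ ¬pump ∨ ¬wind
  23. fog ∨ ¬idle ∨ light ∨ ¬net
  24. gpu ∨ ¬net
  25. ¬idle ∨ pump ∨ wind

Unit clause (¬busy) forces busy = False.
In (busy ∨ ¬light) only ¬light is left, so light = False.
In (¬fog ∨ light) only ¬fog is left, so fog = False.
In (busy ∨ fog ∨ wind) only wind is left, so wind = True.
In (fog ∨ idle ∨ light) only idle is left, so idle = True.
In (fog ∨ ¬idle ∨ light ∨ ¬net) only ¬net is left, so net = False.
In (gpu ∨ ¬wind) only gpu is left, so gpu = True.
In (¬idle ∨ pump) only pump is left, so pump = True.
In (¬idle ∨ ¬rain) only ¬rain is left, so rain = False.
All clauses satisfied.

rain: False, wind: True, fog: False, gpu: True, idle: True, net: False, busy: False, pump: True, light: False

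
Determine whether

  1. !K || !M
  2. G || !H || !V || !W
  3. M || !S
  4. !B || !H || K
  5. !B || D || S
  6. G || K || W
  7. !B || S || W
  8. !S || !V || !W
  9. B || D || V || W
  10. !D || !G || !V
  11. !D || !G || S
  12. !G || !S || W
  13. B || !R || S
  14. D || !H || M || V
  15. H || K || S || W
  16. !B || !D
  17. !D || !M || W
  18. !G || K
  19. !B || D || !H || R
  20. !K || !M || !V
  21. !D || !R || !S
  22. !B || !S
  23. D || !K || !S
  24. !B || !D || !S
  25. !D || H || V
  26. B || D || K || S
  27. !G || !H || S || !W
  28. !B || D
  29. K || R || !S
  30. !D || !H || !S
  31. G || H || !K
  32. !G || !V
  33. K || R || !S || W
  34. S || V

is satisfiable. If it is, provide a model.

Set M = False.
  then (M || !S) forces S = False.
  then (S || V) forces V = True.
  then (!G || !V) forces G = False.
Set D = False.
  then (!B || D || S) forces B = False.
  then (B || !R || S) forces R = False.
  then (B || D || K || S) forces K = True.
  then (G || H || !K) forces H = True.
  then (G || !H || !V || !W) forces W = False.
All clauses satisfied.

M = False, V = True, D = False, S = False, H = True, W = False, R = False, K = True, G = False, B = False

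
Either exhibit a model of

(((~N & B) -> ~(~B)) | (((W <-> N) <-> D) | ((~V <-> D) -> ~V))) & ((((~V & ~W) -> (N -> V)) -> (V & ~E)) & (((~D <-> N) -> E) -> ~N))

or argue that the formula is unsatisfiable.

N = False, B = True, W = False, D = False, V = True, E = False

  ((~N & B) -> ~(~B)) | (((W <-> N) <-> D) | ((~V <-> D) -> ~V)) = True
    (~N & B) -> ~(~B) = True
      ~N & B = True
        ~N = True
      ~(~B) = True
        ~B = False
    ((W <-> N) <-> D) | ((~V <-> D) -> ~V) = False
      (W <-> N) <-> D = False
        W <-> N = True
      (~V <-> D) -> ~V = False
        ~V <-> D = True
          ~V = False
        ~V = False
  (((~V & ~W) -> (N -> V)) -> (V & ~E)) & (((~D <-> N) -> E) -> ~N) = True
    ((~V & ~W) -> (N -> V)) -> (V & ~E) = True
      (~V & ~W) -> (N -> V) = True
        ~V & ~W = False
          ~V = False
          ~W = True
        N -> V = True
      V & ~E = True
        ~E = True
    ((~D <-> N) -> E) -> ~N = True
      (~D <-> N) -> E = True
        ~D <-> N = False
          ~D = True
      ~N = True
Both conjuncts True, so the formula holds.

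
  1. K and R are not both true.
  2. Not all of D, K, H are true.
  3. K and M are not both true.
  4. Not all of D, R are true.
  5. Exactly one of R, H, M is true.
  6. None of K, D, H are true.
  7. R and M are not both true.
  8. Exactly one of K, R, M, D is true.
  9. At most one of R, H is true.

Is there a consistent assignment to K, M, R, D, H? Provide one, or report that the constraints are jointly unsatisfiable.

K: False; M: False; R: True; D: False; H: False

  (1) K=F, R=T — not both ✓
  (2) {D, K, H}: 0/3 true — not all ✓
  (3) K=F, M=F — not both ✓
  (4) {D, R}: 1/2 true — not all ✓
  (5) {R, H, M}: 1 true — exactly one ✓
  (6) {K, D, H}: 0 true — none ✓
  (7) R=T, M=F — not both ✓
  (8) {K, R, M, D}: 1 true — exactly one ✓
  (9) {R, H}: 1 true — at most one ✓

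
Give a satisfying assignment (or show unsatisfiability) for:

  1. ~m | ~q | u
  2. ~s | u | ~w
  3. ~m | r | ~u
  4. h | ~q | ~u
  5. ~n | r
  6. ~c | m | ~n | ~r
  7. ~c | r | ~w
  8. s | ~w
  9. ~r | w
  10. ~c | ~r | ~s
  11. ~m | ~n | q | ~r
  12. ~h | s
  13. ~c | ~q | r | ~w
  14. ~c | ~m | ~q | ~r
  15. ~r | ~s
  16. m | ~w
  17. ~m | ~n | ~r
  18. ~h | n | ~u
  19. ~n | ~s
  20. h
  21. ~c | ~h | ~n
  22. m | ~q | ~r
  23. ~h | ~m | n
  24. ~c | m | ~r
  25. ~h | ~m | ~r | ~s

s = True, r = False, u = False, q = True, m = False, n = False, h = True, c = False, w = False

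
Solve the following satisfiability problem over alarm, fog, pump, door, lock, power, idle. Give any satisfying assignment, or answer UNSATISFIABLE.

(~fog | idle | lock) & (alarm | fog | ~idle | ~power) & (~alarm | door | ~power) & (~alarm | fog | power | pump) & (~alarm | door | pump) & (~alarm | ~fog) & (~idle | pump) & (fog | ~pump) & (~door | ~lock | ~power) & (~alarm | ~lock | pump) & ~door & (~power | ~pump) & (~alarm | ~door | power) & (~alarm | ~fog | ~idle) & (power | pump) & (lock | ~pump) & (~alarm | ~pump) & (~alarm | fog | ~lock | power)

alarm=F; fog=F; pump=F; door=F; lock=T; power=T; idle=F

Unit clause (~door) forces door = False.
Try alarm = True:
  (~alarm | door | ~power) forces power = False.
  (~alarm | door | pump) forces pump = True.
  clause (~alarm | ~pump) is falsified — backtrack.
So alarm = False.
Set fog = False.
  then (fog | ~pump) forces pump = False.
  then (power | pump) forces power = True.
  then (alarm | fog | ~idle | ~power) forces idle = False.
Set lock = True.
All clauses satisfied.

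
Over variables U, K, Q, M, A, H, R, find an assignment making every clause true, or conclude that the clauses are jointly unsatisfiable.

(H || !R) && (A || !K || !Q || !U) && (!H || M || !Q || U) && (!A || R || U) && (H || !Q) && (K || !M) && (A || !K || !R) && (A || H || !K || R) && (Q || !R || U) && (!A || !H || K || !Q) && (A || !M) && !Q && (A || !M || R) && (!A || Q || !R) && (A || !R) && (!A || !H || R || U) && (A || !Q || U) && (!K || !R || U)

U=T; K=F; Q=F; M=F; A=F; H=F; R=F

Unit clause (!Q) forces Q = False.
Set U = True.
Set K = False.
  then (K || !M) forces M = False.
Set A = False.
  then (A || !R) forces R = False.
Set H = False.
All clauses satisfied.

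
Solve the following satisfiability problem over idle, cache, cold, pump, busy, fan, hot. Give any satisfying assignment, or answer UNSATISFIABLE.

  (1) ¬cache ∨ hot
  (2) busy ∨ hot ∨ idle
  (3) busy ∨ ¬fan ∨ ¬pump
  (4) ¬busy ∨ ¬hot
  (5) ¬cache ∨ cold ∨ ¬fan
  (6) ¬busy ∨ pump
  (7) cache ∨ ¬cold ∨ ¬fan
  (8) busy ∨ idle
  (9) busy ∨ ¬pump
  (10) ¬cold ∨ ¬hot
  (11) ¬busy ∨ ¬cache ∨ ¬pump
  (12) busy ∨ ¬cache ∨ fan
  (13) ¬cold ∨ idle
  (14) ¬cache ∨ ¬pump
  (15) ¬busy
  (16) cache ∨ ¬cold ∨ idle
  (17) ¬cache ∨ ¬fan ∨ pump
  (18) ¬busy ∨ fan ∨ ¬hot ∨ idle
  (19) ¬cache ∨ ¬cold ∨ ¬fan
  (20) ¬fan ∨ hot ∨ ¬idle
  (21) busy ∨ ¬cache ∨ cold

Unit clause (¬busy) forces busy = False.
In (busy ∨ idle) only idle is left, so idle = True.
In (busy ∨ ¬pump) only ¬pump is left, so pump = False.
Set cache = False.
Set cold = False.
Set fan = False.
Set hot = False.
All clauses satisfied.

idle: True, cache: False, cold: False, pump: False, busy: False, fan: False, hot: False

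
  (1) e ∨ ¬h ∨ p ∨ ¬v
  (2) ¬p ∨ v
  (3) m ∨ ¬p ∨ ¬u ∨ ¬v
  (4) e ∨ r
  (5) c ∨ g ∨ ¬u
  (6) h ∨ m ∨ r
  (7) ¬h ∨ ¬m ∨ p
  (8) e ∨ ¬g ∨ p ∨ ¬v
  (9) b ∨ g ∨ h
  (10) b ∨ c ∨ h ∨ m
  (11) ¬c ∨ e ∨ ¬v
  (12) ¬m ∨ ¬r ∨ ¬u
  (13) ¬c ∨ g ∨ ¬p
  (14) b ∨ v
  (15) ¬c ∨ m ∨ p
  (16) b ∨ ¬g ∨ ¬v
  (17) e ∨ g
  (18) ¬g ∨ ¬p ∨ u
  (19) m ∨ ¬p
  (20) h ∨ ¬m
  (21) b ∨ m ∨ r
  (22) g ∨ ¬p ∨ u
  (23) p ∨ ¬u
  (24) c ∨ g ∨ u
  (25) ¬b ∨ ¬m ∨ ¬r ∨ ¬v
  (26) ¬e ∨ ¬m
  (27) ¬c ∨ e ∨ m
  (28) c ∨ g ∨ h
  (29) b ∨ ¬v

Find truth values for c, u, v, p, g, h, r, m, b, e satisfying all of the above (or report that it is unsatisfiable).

c = False, u = False, v = False, p = False, g = True, h = True, r = True, m = False, b = True, e = True

Set c = False.
Set u = False.
  then (c ∨ g ∨ u) forces g = True.
  then (¬g ∨ ¬p ∨ u) forces p = False.
Set v = False.
  then (b ∨ v) forces b = True.
Set h = True.
  then (¬h ∨ ¬m ∨ p) forces m = False.
Set r = True.
Set e = True.
All clauses satisfied.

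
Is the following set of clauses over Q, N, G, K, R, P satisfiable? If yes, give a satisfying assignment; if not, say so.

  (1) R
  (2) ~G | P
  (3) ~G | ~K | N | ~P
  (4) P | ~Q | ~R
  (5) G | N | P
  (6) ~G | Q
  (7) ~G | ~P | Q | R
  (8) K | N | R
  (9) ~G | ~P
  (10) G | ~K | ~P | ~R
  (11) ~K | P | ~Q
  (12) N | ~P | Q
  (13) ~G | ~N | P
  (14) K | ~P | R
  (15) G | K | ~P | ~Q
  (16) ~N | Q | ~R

Case Q = True:
  (R) forces R = True.
  (P | ~Q | ~R) forces P = True.
  (~G | ~P) forces G = False.
  (G | ~K | ~P | ~R) forces K = False.
  Clause (G | K | ~P | ~Q) is falsified — contradiction.
Case Q = False:
  (R) forces R = True.
  (~G | Q) forces G = False.
  (~N | Q | ~R) forces N = False.
  (G | N | P) forces P = True.
  Clause (N | ~P | Q) is falsified — contradiction.
Both cases fail, so the formula is unsatisfiable.

No satisfying assignment exists.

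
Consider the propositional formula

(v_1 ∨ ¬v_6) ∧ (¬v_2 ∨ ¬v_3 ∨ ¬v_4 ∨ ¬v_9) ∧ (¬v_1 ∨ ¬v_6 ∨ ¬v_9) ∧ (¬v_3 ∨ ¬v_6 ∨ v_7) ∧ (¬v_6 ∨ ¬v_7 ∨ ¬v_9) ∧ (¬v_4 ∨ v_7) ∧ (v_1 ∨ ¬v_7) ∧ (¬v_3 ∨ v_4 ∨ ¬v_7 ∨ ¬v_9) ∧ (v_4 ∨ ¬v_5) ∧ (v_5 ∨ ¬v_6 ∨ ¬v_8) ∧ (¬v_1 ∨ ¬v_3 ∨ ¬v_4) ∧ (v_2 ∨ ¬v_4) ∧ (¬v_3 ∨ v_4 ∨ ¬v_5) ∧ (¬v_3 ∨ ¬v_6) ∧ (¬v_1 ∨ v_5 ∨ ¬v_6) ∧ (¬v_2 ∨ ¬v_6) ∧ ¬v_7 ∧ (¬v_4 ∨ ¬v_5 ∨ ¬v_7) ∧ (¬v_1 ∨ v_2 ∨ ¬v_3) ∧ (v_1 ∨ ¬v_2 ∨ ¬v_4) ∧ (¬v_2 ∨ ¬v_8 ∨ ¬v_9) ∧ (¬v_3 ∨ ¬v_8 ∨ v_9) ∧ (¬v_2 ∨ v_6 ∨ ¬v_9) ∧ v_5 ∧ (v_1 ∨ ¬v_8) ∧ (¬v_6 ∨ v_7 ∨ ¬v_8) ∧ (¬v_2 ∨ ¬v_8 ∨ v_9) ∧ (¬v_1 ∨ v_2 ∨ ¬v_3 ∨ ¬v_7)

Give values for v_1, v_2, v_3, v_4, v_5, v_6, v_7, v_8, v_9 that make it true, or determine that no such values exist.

Unsatisfiable — no assignment works.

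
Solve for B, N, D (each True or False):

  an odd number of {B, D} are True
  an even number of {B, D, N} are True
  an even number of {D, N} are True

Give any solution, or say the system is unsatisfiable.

B: False, N: True, D: True

{B, D}: 1 true → odd ✓
{B, D, N}: 2 true → even ✓
{D, N}: 2 true → even ✓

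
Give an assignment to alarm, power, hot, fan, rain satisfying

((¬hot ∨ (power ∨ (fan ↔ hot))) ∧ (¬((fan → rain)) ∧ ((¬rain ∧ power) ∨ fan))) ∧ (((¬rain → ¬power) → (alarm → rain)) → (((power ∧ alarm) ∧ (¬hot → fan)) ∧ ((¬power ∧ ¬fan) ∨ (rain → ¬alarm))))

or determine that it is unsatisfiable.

alarm = True; power = True; hot = False; fan = True; rain = False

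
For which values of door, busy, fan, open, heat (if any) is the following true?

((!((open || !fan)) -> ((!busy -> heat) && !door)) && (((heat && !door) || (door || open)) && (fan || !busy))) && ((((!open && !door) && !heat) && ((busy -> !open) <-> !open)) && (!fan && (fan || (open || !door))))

No satisfying assignment exists.

Case fan = True: the conjunct !fan is False.
Case fan = False: the formula simplifies to (((heat && !door) || (door || open)) && !busy) && ((((!open && !door) && !heat) && ((busy -> !open) <-> !open)) && (open || !door)).
  open = True: the conjunct !open is False.
  open = False: simplifies to (((heat && !door) || door) && !busy) && ((!door && !heat) && !door).
    door = True: the conjunct !door is False.
    door = False: simplifies to (heat && !busy) && !heat.
      heat = True: the conjunct !heat is False.
      heat = False: the conjunct heat is False.
Both cases fail — unsatisfiable.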